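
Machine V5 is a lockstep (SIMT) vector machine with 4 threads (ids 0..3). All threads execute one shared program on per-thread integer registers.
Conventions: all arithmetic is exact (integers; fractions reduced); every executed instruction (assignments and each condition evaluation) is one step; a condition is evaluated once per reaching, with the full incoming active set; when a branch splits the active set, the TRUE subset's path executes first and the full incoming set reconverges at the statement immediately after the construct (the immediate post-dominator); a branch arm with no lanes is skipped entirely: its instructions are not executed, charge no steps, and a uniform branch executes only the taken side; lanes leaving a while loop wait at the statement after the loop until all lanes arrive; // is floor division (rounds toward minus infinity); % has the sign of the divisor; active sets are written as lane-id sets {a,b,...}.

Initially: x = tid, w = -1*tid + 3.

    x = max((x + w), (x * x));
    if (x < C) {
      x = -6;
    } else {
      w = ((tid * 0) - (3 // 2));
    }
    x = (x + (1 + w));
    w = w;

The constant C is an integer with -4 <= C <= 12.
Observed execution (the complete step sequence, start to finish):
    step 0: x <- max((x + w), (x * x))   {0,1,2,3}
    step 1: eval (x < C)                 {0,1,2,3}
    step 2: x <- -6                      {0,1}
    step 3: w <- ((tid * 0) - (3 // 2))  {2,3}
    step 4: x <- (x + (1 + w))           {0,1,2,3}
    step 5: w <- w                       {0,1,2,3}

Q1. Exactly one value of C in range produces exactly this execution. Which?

Answer: C = 4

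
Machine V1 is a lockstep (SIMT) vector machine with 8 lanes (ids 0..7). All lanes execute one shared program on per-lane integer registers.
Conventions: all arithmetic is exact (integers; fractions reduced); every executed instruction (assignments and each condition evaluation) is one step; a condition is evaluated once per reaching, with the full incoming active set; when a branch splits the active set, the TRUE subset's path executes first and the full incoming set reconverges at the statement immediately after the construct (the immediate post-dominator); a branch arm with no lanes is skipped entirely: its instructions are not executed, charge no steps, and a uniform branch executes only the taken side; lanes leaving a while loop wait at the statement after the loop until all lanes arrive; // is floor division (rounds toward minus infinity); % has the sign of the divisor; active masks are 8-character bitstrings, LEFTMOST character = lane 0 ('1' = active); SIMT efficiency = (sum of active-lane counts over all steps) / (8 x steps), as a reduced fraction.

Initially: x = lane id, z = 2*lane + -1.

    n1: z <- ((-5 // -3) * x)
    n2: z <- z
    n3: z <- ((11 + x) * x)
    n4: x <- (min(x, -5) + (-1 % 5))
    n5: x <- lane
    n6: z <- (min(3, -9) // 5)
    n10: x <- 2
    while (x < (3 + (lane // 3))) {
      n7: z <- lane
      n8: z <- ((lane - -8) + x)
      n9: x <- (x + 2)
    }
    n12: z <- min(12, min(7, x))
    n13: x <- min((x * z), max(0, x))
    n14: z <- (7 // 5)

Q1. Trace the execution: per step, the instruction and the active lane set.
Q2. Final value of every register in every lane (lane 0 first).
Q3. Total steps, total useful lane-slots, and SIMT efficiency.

step 0: z <- ((-5 // -3) * x)        11111111
step 1: z <- z                       11111111
step 2: z <- ((11 + x) * x)          11111111
step 3: x <- (min(x, -5) + (-1 % 5)) 11111111
step 4: x <- lane                    11111111
step 5: z <- (min(3, -9) // 5)       11111111
step 6: x <- 2                       11111111
step 7: eval (x < (3 + (lane // 3))) 11111111
step 8: z <- lane                    11111111
step 9: z <- ((lane - -8) + x)       11111111
step 10: x <- (x + 2)                 11111111
step 11: eval (x < (3 + (lane // 3))) 11111111
step 12: z <- lane                    00000011
step 13: z <- ((lane - -8) + x)       00000011
step 14: x <- (x + 2)                 00000011
step 15: eval (x < (3 + (lane // 3))) 00000011
step 16: z <- min(12, min(7, x))      11111111
step 17: x <- min((x * z), max(0, x)) 11111111
step 18: z <- (7 // 5)                11111111

Answer: 19 steps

x: 4,4,4,4,4,4,6,6
z: 1,1,1,1,1,1,1,1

steps = 19; useful = 128; efficiency = 128/152 = 16/19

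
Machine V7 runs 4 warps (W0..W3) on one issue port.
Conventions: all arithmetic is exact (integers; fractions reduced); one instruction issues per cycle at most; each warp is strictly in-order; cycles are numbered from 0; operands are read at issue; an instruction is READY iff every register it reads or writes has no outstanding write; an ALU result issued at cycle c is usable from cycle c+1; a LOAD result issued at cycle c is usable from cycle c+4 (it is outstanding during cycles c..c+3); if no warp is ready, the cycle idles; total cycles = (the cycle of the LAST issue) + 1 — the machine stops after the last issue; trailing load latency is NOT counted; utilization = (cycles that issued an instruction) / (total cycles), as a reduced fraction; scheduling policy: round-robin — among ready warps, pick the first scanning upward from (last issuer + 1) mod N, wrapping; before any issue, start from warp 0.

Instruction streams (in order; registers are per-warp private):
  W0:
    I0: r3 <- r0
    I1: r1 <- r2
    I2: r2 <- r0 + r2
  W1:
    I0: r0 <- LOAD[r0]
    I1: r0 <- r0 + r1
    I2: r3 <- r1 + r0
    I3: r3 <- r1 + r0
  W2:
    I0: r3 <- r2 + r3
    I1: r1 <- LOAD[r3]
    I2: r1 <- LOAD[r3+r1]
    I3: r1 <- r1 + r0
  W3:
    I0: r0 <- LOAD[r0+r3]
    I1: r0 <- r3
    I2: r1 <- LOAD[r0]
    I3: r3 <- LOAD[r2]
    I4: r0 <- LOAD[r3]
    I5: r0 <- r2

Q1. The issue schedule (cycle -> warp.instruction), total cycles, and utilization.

cycle 0: W0.I0
cycle 1: W1.I0
cycle 2: W2.I0
cycle 3: W3.I0
cycle 4: W0.I1
cycle 5: W1.I1
cycle 6: W2.I1
cycle 7: W3.I1
cycle 8: W0.I2
cycle 9: W1.I2
cycle 10: W2.I2
cycle 11: W3.I2
cycle 12: W1.I3
cycle 13: W3.I3
cycle 14: W2.I3
cycle 15: idle
cycle 16: idle
cycle 17: W3.I4
cycle 18: idle
cycle 19: idle
cycle 20: idle
cycle 21: W3.I5

Answer: 22 cycles, utilization 17/22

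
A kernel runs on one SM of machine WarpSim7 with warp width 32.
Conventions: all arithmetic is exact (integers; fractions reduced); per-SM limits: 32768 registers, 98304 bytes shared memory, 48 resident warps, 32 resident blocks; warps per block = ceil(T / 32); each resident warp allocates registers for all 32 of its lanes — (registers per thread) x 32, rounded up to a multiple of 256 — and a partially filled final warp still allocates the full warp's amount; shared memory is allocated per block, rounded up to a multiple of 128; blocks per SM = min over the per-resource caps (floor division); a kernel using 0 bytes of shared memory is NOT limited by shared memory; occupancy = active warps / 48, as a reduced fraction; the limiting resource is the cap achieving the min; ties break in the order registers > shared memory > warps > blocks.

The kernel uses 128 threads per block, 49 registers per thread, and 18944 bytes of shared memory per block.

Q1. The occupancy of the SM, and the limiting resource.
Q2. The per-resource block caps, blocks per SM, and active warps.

Answer: occupancy 1/3, limited by registers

registers: 4 blocks
shared memory: 5 blocks
warps: 12 blocks
blocks: 32 blocks

Answer: 4 blocks, 16 active warps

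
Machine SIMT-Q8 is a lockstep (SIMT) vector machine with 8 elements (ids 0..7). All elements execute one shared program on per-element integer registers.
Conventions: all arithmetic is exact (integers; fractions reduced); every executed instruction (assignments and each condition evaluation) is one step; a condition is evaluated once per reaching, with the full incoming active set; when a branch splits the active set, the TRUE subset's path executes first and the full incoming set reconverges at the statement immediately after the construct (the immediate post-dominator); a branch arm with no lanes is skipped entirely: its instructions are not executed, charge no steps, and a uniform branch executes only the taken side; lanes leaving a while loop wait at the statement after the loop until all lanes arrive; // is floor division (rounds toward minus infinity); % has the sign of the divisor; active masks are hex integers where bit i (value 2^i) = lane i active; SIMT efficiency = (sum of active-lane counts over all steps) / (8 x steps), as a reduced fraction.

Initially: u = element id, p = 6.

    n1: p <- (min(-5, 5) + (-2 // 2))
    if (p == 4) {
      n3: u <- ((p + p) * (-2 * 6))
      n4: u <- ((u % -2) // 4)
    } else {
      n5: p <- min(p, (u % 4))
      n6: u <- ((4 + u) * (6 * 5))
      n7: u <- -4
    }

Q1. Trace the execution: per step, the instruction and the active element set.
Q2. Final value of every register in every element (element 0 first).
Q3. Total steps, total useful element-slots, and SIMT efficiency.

step 0: p <- (min(-5, 5) + (-2 // 2)) 0xff
step 1: eval (p == 4)                0xff
step 2: p <- min(p, (u % 4))         0xff
step 3: u <- ((4 + u) * (6 * 5))     0xff
step 4: u <- -4                      0xff

Answer: 5 steps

u: -4,-4,-4,-4,-4,-4,-4,-4
p: -6,-6,-6,-6,-6,-6,-6,-6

steps = 5; useful = 40; efficiency = 40/40 = 1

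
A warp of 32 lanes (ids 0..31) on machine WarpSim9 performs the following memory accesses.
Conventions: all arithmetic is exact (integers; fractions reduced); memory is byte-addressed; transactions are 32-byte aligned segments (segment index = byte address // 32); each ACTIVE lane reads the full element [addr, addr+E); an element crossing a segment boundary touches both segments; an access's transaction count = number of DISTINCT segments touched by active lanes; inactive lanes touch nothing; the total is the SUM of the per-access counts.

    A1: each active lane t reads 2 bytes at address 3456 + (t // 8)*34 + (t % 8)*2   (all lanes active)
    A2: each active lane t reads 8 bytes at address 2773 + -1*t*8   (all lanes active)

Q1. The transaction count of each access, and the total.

A1: 4 transactions
A2: 9 transactions

Answer: 4,9; total 13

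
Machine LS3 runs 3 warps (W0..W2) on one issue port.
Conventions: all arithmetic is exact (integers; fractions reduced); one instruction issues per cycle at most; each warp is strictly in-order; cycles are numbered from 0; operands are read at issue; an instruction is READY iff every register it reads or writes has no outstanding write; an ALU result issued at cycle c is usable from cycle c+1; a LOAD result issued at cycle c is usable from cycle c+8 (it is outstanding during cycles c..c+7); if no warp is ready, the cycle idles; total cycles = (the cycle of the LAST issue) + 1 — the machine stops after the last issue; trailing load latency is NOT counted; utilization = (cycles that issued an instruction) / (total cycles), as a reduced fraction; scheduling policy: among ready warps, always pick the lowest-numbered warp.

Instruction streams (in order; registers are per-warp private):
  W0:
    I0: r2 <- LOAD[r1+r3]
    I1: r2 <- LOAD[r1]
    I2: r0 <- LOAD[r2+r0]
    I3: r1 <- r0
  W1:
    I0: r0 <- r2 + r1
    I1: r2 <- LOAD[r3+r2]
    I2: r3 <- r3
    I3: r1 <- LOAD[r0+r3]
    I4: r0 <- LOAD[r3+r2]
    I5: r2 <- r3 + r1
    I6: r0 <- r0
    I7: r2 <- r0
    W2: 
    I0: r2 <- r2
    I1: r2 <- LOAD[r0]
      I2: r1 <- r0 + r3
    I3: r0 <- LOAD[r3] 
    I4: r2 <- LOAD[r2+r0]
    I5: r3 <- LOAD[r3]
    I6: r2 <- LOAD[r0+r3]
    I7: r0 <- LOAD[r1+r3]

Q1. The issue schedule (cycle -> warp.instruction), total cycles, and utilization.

cycle 0: W0.I0
cycle 1: W1.I0
cycle 2: W1.I1
cycle 3: W1.I2
cycle 4: W1.I3
cycle 5: W2.I0
cycle 6: W2.I1
cycle 7: W2.I2
cycle 8: W0.I1
cycle 9: W2.I3
cycle 10: W1.I4
cycle 11: idle
cycle 12: W1.I5
cycle 13: idle
cycle 14: idle
cycle 15: idle
cycle 16: W0.I2
cycle 17: W2.I4
cycle 18: W1.I6
cycle 19: W1.I7
cycle 20: W2.I5
cycle 21: idle
cycle 22: idle
cycle 23: idle
cycle 24: W0.I3
cycle 25: idle
cycle 26: idle
cycle 27: idle
cycle 28: W2.I6
cycle 29: W2.I7

Answer: 30 cycles, utilization 2/3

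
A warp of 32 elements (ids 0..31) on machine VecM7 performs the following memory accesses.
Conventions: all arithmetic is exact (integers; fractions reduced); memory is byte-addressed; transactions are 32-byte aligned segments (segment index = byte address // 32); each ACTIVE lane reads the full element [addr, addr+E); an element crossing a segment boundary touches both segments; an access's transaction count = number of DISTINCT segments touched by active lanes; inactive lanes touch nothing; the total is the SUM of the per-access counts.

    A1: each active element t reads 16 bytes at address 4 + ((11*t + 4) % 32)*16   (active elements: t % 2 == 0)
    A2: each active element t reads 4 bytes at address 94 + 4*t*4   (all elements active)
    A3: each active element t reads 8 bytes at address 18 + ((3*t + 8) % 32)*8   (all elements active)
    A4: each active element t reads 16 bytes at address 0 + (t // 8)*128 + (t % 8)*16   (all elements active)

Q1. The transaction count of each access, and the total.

A1: 16 transactions
A2: 17 transactions
A3: 9 transactions
A4: 16 transactions

Answer: 16,17,9,16; total 58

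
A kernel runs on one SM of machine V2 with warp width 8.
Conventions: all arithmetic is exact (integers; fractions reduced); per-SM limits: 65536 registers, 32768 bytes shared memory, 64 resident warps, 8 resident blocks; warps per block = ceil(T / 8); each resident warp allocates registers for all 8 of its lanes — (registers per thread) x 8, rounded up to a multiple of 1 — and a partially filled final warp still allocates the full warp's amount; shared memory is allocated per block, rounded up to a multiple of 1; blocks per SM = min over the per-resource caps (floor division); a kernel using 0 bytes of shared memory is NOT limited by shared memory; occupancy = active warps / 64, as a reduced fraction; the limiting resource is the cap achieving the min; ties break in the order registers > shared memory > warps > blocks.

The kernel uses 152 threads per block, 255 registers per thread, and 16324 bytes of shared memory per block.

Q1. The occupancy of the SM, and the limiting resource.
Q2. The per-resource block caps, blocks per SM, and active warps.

Answer: occupancy 19/64, limited by registers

registers: 1 block
shared memory: 2 blocks
warps: 3 blocks
blocks: 8 blocks

Answer: 1 block, 19 active warps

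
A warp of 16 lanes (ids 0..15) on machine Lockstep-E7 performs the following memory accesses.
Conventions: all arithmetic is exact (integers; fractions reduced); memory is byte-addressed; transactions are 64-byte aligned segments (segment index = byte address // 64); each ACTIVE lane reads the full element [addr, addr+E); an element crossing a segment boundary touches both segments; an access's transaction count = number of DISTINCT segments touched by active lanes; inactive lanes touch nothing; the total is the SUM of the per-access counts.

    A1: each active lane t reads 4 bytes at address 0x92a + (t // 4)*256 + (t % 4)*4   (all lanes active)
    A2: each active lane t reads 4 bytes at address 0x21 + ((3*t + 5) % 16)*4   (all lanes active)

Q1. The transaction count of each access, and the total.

A1: 4 transactions
A2: 2 transactions

Answer: 4,2; total 6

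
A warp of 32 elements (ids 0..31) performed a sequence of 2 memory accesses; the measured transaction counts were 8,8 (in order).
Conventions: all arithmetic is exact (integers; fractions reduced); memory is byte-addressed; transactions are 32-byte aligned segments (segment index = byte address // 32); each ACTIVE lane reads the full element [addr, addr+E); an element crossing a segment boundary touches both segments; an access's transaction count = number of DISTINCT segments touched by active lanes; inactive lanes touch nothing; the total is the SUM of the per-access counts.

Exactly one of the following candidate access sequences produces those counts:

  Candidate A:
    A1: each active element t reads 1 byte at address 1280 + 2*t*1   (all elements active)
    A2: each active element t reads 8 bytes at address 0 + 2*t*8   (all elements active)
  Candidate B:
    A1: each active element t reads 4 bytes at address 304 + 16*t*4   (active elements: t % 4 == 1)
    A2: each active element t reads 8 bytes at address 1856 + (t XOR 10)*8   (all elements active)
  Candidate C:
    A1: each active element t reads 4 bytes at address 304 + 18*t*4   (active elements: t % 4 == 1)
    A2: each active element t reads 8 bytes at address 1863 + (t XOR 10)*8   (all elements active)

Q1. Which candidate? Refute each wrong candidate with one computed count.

A: A1 gives 2 transactions, not 8
C: A2 gives 9 transactions, not 8
B: all counts match (8,8)

Answer: B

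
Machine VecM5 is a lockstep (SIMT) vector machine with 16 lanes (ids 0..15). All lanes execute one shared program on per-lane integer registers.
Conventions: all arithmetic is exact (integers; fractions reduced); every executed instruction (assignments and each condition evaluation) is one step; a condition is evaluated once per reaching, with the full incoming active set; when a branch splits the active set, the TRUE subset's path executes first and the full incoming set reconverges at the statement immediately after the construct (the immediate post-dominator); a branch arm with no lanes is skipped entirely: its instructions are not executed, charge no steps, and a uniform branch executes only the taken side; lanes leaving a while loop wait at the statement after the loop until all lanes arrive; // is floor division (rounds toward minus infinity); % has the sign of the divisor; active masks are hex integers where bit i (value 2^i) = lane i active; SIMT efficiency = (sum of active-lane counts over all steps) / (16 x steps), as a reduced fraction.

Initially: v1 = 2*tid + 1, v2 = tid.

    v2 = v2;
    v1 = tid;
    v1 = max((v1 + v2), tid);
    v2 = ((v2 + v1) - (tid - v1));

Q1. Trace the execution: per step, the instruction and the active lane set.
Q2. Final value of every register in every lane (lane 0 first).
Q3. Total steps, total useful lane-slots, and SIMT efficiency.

step 0: v2 <- v2                     0xffff
step 1: v1 <- tid                    0xffff
step 2: v1 <- max((v1 + v2), tid)    0xffff
step 3: v2 <- ((v2 + v1) - (tid - v1)) 0xffff

Answer: 4 steps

v1: 0,2,4,6,8,10,12,14,16,18,20,22,24,26,28,30
v2: 0,4,8,12,16,20,24,28,32,36,40,44,48,52,56,60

steps = 4; useful = 64; efficiency = 64/64 = 1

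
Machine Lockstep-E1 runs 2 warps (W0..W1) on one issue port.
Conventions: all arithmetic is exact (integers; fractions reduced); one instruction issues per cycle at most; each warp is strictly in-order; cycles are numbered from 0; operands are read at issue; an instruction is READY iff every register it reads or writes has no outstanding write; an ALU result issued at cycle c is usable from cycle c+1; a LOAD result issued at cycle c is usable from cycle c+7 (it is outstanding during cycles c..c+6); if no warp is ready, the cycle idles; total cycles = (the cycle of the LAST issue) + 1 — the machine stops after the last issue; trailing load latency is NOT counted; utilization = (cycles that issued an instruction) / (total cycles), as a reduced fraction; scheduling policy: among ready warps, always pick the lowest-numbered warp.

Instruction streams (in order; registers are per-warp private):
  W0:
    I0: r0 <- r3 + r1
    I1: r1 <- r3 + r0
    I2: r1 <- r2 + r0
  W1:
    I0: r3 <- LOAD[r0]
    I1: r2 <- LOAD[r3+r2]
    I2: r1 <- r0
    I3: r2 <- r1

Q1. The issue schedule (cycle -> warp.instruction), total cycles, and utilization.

cycle 0: W0.I0
cycle 1: W0.I1
cycle 2: W0.I2
cycle 3: W1.I0
cycle 4: idle
cycle 5: idle
cycle 6: idle
cycle 7: idle
cycle 8: idle
cycle 9: idle
cycle 10: W1.I1
cycle 11: W1.I2
cycle 12: idle
cycle 13: idle
cycle 14: idle
cycle 15: idle
cycle 16: idle
cycle 17: W1.I3

Answer: 18 cycles, utilization 7/18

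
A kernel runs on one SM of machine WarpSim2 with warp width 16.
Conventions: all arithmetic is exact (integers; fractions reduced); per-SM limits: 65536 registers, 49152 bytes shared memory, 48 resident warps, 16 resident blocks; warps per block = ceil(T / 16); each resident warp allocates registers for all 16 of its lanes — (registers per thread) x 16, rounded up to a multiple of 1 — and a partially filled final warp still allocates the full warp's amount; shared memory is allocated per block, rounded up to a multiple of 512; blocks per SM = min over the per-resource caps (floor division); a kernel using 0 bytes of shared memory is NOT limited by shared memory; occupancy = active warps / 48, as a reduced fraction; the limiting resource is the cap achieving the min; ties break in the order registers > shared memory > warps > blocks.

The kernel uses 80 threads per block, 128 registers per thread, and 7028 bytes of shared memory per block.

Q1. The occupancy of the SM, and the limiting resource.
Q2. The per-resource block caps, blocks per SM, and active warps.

Answer: occupancy 5/8, limited by registers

registers: 6 blocks
shared memory: 6 blocks
warps: 9 blocks
blocks: 16 blocks

Answer: 6 blocks, 30 active warps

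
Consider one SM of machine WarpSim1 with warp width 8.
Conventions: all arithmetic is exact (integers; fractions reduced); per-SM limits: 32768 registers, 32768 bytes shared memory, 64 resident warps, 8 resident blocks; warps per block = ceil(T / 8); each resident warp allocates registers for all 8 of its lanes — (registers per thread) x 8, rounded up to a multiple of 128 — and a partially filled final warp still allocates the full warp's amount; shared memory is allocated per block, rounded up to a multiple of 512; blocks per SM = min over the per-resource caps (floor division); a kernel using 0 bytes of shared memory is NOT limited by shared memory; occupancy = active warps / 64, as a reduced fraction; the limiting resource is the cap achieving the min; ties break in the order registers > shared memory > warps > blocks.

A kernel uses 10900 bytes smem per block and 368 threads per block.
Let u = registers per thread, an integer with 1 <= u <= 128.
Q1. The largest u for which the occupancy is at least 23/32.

Answer: u = 80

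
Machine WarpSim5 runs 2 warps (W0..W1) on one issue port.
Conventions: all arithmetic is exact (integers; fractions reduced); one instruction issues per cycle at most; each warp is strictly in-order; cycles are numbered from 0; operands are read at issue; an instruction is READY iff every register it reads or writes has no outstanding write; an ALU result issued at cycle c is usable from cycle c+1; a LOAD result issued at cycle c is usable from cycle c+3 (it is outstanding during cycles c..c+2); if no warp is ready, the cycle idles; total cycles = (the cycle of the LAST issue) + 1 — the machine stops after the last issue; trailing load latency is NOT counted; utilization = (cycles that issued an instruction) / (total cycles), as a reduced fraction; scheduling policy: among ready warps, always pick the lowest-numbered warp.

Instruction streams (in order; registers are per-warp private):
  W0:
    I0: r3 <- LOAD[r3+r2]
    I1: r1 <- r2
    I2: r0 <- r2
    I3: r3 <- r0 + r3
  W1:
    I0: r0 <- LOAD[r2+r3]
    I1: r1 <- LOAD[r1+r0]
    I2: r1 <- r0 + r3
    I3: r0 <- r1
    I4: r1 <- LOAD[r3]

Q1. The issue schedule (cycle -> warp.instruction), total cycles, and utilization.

cycle 0: W0.I0
cycle 1: W0.I1
cycle 2: W0.I2
cycle 3: W0.I3
cycle 4: W1.I0
cycle 5: idle
cycle 6: idle
cycle 7: W1.I1
cycle 8: idle
cycle 9: idle
cycle 10: W1.I2
cycle 11: W1.I3
cycle 12: W1.I4

Answer: 13 cycles, utilization 9/13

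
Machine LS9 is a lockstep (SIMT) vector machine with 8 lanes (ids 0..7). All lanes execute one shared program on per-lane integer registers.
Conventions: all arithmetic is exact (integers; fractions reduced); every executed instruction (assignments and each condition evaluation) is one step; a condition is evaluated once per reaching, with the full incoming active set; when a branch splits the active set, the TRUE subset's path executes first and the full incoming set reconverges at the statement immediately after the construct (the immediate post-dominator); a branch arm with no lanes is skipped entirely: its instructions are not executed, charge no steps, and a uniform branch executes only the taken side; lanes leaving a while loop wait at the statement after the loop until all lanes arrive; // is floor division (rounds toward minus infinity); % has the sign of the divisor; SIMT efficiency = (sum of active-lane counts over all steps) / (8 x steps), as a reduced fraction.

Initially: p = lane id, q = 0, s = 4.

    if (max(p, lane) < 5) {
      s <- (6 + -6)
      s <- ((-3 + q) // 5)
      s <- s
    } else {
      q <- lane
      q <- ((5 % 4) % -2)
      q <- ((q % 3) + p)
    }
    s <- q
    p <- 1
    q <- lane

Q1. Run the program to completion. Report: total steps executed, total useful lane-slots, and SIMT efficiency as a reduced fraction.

Answer: 10 steps, 56 useful, 7/10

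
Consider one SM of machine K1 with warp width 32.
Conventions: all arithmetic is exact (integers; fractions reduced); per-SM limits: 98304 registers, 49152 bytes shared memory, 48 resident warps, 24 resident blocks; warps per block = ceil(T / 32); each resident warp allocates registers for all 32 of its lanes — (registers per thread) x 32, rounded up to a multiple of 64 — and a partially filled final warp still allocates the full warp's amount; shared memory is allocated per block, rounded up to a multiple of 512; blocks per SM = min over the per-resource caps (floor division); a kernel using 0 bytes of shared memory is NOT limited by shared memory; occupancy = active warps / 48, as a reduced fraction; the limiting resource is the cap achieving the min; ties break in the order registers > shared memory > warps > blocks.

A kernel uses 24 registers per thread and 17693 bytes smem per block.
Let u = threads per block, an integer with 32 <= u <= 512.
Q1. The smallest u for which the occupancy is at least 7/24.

Answer: u = 193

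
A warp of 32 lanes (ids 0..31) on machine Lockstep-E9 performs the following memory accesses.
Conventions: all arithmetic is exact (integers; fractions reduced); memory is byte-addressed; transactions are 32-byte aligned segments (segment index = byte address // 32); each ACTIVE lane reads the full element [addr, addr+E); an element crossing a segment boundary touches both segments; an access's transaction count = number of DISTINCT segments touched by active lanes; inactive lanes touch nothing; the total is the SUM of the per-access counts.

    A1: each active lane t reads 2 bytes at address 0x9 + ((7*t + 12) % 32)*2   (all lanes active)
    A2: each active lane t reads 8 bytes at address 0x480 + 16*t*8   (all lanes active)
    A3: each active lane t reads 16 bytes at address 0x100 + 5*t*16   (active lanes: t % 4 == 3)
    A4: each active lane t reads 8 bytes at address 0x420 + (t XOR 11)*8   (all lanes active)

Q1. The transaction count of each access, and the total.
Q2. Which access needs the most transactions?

A1: 3 transactions
A2: 32 transactions
A3: 8 transactions
A4: 8 transactions

Answer: 3,32,8,8; total 51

Answer: A2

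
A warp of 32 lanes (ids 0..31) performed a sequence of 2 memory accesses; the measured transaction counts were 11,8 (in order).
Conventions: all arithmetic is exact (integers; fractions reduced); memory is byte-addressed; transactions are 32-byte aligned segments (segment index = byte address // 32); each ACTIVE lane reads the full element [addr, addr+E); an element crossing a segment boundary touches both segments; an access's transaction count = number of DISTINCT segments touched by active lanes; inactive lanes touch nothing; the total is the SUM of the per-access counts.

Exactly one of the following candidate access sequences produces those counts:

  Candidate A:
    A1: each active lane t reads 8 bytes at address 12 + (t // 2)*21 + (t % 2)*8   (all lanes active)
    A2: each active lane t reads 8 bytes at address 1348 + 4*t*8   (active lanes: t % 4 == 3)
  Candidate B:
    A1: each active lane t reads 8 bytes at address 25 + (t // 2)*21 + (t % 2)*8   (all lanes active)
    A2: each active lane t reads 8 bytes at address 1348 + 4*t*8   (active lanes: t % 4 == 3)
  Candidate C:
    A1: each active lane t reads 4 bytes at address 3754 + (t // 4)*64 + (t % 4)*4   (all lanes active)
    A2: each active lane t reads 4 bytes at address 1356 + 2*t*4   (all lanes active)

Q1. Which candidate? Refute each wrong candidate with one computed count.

B: A1 gives 12 transactions, not 11
C: A1 gives 8 transactions, not 11
A: all counts match (11,8)

Answer: A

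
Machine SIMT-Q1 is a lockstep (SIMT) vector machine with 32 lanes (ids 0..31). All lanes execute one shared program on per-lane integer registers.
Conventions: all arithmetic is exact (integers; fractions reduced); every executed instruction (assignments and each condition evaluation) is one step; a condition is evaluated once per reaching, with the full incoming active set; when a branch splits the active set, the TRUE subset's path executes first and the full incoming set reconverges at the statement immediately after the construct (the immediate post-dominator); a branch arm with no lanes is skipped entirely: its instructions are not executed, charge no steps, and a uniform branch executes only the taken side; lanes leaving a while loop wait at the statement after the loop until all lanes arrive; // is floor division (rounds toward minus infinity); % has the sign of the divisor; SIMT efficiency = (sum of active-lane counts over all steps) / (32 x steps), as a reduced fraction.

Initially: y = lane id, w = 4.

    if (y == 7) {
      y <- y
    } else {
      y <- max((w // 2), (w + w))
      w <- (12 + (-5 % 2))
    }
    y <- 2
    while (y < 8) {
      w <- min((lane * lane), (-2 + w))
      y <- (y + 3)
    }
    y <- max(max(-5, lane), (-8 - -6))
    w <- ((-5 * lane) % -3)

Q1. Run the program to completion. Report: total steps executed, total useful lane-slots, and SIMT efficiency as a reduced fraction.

Answer: 14 steps, 415 useful, 415/448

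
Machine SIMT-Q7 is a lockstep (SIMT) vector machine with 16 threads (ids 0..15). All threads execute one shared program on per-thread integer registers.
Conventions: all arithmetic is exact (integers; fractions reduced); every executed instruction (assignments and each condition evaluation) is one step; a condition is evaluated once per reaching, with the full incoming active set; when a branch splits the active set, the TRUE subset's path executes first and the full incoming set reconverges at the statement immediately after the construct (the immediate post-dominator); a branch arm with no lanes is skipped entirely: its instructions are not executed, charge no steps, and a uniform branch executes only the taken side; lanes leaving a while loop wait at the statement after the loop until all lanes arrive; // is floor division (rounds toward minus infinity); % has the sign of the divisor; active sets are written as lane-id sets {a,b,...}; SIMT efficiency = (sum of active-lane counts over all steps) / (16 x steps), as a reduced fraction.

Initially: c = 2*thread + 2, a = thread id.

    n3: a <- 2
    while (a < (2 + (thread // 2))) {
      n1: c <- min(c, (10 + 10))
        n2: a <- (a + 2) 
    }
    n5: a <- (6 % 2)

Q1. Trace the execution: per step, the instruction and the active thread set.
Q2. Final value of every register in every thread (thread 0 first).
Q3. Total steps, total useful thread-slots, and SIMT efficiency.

step 0: a <- 2                       {0,1,2,3,4,5,6,7,8,9,10,11,12,13,14,15}
step 1: eval (a < (2 + (thread // 2))) {0,1,2,3,4,5,6,7,8,9,10,11,12,13,14,15}
step 2: c <- min(c, (10 + 10))       {2,3,4,5,6,7,8,9,10,11,12,13,14,15}
step 3: a <- (a + 2)                 {2,3,4,5,6,7,8,9,10,11,12,13,14,15}
step 4: eval (a < (2 + (thread // 2))) {2,3,4,5,6,7,8,9,10,11,12,13,14,15}
step 5: c <- min(c, (10 + 10))       {6,7,8,9,10,11,12,13,14,15}
step 6: a <- (a + 2)                 {6,7,8,9,10,11,12,13,14,15}
step 7: eval (a < (2 + (thread // 2))) {6,7,8,9,10,11,12,13,14,15}
step 8: c <- min(c, (10 + 10))       {10,11,12,13,14,15}
step 9: a <- (a + 2)                 {10,11,12,13,14,15}
step 10: eval (a < (2 + (thread // 2))) {10,11,12,13,14,15}
step 11: c <- min(c, (10 + 10))       {14,15}
step 12: a <- (a + 2)                 {14,15}
step 13: eval (a < (2 + (thread // 2))) {14,15}
step 14: a <- (6 % 2)                 {0,1,2,3,4,5,6,7,8,9,10,11,12,13,14,15}

Answer: 15 steps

c: 2,4,6,8,10,12,14,16,18,20,20,20,20,20,20,20
a: 0,0,0,0,0,0,0,0,0,0,0,0,0,0,0,0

steps = 15; useful = 144; efficiency = 144/240 = 3/5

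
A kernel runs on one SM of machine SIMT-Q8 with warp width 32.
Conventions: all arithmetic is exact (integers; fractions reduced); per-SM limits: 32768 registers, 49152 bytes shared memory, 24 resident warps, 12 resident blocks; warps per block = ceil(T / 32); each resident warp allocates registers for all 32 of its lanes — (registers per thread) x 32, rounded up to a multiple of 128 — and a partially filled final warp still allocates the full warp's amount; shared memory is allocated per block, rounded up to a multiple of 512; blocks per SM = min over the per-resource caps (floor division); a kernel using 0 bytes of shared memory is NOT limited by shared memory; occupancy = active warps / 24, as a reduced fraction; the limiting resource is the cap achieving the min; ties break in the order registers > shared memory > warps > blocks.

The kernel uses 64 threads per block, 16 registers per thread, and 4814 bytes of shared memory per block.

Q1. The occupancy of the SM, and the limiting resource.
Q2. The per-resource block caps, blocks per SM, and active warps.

Answer: occupancy 3/4, limited by shared memory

registers: 32 blocks
shared memory: 9 blocks
warps: 12 blocks
blocks: 12 blocks

Answer: 9 blocks, 18 active warps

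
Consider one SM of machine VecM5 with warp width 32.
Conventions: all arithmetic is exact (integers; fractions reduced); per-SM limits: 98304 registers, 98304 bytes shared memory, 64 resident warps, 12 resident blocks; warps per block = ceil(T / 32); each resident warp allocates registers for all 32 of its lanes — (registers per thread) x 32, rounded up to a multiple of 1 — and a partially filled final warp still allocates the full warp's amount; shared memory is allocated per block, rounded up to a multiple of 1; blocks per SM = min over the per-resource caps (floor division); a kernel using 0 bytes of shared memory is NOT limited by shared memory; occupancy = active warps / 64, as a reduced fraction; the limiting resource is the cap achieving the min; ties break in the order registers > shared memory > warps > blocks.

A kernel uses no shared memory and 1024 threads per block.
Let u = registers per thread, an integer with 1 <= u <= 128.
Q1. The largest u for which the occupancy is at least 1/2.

Answer: u = 96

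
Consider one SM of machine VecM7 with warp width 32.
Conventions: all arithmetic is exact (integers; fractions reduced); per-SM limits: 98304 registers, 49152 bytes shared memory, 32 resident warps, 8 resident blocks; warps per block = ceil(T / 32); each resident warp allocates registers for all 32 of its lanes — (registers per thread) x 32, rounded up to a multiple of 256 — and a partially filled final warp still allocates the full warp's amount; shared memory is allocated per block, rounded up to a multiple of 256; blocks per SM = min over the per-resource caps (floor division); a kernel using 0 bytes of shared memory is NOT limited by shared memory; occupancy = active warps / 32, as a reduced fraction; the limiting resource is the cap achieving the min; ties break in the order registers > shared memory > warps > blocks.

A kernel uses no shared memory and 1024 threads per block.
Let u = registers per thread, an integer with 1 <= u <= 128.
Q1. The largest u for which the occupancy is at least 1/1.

Answer: u = 96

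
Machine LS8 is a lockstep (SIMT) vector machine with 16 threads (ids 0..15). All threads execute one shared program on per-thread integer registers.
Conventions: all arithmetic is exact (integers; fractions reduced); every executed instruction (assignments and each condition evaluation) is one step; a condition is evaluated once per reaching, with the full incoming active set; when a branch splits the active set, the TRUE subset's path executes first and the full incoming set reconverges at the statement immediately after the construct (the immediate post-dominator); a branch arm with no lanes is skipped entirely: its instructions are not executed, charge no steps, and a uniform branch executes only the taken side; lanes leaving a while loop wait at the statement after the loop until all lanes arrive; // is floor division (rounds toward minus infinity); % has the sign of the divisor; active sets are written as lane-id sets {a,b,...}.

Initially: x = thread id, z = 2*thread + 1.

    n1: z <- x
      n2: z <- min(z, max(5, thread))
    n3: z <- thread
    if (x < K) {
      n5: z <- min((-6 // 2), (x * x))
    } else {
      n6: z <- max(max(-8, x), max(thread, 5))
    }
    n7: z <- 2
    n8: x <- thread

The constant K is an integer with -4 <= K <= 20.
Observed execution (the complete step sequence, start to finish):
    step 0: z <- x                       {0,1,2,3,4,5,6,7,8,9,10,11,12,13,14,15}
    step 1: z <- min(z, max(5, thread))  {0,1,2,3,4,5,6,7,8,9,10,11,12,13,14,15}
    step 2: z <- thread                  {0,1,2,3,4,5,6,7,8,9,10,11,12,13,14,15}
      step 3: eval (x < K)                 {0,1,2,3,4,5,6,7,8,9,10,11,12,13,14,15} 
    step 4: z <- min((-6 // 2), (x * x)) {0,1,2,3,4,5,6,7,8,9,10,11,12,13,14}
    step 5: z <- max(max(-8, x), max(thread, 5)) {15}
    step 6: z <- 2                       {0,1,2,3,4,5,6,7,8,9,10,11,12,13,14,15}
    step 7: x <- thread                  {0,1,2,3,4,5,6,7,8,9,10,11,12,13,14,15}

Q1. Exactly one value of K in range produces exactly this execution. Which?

Answer: K = 15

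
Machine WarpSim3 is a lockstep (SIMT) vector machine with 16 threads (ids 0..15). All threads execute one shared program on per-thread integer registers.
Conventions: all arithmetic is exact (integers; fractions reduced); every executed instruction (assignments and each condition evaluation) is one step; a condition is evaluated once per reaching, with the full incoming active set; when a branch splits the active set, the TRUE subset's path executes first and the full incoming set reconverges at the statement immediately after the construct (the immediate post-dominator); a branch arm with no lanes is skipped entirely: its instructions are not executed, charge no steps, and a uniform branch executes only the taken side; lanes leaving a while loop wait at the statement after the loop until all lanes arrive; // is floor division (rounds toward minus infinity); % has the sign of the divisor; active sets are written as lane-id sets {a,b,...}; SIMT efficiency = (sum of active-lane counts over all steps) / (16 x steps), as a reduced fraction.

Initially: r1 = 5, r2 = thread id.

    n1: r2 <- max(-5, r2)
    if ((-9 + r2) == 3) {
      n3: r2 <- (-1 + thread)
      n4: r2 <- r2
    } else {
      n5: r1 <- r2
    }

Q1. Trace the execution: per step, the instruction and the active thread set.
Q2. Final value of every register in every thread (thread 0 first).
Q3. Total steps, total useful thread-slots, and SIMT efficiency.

step 0: r2 <- max(-5, r2)            {0,1,2,3,4,5,6,7,8,9,10,11,12,13,14,15}
step 1: eval ((-9 + r2) == 3)        {0,1,2,3,4,5,6,7,8,9,10,11,12,13,14,15}
step 2: r2 <- (-1 + thread)          {12}
step 3: r2 <- r2                     {12}
step 4: r1 <- r2                     {0,1,2,3,4,5,6,7,8,9,10,11,13,14,15}

Answer: 5 steps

r1: 0,1,2,3,4,5,6,7,8,9,10,11,5,13,14,15
r2: 0,1,2,3,4,5,6,7,8,9,10,11,11,13,14,15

steps = 5; useful = 49; efficiency = 49/80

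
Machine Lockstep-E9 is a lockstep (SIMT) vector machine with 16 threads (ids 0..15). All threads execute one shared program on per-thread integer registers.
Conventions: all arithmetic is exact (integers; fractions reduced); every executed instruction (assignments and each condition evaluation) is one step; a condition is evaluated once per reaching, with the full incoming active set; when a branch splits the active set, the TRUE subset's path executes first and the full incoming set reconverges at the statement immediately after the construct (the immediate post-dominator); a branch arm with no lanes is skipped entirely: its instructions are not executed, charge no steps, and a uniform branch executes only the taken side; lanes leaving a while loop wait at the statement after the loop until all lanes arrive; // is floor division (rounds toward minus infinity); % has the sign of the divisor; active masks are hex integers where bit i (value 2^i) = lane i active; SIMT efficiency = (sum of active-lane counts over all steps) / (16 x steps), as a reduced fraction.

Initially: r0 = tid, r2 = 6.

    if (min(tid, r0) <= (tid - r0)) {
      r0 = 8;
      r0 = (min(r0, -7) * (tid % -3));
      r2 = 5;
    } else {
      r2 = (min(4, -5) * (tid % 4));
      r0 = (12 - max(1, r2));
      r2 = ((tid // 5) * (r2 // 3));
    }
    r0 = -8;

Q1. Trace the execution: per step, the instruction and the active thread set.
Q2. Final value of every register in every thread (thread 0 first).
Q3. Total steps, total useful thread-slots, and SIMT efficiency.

step 0: eval (min(tid, r0) <= (tid - r0)) 0xffff
step 1: r0 <- 8                      0x0001
step 2: r0 <- (min(r0, -7) * (tid % -3)) 0x0001
step 3: r2 <- 5                      0x0001
step 4: r2 <- (min(4, -5) * (tid % 4)) 0xfffe
step 5: r0 <- (12 - max(1, r2))      0xfffe
step 6: r2 <- ((tid // 5) * (r2 // 3)) 0xfffe
step 7: r0 <- -8                     0xffff

Answer: 8 steps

r0: -8,-8,-8,-8,-8,-8,-8,-8,-8,-8,-8,-8,-8,-8,-8,-8
r2: 5,0,0,0,0,-2,-4,-5,0,-2,-8,-10,0,-4,-8,-15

steps = 8; useful = 80; efficiency = 80/128 = 5/8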